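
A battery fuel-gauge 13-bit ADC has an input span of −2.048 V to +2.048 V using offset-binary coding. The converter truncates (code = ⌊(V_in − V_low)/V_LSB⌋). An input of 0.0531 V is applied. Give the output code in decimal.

code 4202

With 8192 levels over 4.096 V, one step is 0.500 mV.
(V_in − V_low)/LSB = (0.0531 − (−2.048)) / 0.0005 = 4202.200.
Floor → code 4202.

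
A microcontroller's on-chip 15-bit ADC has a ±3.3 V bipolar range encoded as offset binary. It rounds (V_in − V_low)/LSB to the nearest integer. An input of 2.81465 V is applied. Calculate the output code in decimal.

With 32768 levels over 6.6 V, one step is 201.42 µV.
Input sits at 30358.311 steps above V_low.
Round → code 30358.

code 30358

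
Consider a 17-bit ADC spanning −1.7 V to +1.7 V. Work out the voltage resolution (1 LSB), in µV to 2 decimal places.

25.94 µV

Full-scale span = 3.4 V.
LSB = 3.4 / 2^17 = 3.4 / 131072 = 2.59399e-05 V = 25.94 µV.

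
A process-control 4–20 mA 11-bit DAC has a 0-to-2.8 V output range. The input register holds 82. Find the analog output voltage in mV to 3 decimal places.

LSB = 2.8 V / 2^11 = 1.367 mV.
V_out = 0 + 82 × 0.00136719 V = 0.112109 V.
= 112.109 mV.

112.109 mV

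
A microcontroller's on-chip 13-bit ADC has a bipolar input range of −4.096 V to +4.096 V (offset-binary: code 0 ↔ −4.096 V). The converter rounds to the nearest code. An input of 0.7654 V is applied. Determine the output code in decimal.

code 4861

Full-scale span = 8.192 V; LSB = 8.192/2^13 = 1.000 mV.
Input sits at 4861.400 steps above V_low.
So the output code is 4861.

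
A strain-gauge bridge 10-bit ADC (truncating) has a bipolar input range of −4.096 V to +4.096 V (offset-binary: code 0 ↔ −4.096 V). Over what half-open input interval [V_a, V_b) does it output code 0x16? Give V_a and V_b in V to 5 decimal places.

LSB = 8.192/2^10 = 8.000 mV.
Code 0x16 = 22 decimal.
V_a = V_low + 22·LSB = -3.92 V; V_b = V_low + 23·LSB = -3.912 V.

[-3.92000 V, -3.91200 V)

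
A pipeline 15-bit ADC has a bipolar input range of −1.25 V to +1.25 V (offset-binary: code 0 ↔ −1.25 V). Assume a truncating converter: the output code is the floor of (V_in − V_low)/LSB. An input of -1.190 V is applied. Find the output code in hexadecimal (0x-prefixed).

With 32768 levels over 2.5 V, one step is 76.29 µV.
(-1.190 − (−1.25)) / 7.62939e-05 = 786.432 LSBs.
⌊·⌋(786.432) = 786.
In hexadecimal (0x-prefixed): 0x312.

code 0x312 (decimal 786)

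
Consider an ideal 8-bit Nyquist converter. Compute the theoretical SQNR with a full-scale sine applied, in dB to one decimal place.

SNR ≈ 6.02·N + 1.76 dB = 6.02·8 + 1.76 = 49.92 dB.

49.9 dB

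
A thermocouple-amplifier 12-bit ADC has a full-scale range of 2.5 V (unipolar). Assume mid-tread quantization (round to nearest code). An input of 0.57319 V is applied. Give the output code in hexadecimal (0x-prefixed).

With 4096 levels over 2.5 V, one step is 0.610 mV.
(V_in − V_low)/LSB = (0.57319 − 0) / 0.000610352 = 939.114.
So the output code is 939.
In hexadecimal (0x-prefixed): 0x3AB.

code 0x3AB (decimal 939)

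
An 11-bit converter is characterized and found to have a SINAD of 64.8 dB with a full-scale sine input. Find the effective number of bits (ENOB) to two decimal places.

ENOB = (SINAD − 1.76) / 6.02 = (64.8 − 1.76)/6.02 = 10.472.

10.47 bits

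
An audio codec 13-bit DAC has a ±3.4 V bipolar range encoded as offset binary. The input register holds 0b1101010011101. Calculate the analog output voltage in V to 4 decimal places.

2.2553 V

LSB = 6.8 V / 2^13 = 0.830 mV.
Code 0b1101010011101 = 6813 decimal.
V_out = (−3.4) + 6813 × 0.000830078 V = 2.25532 V.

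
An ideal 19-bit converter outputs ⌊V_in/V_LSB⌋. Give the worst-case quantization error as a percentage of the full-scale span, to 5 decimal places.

Truncating → worst-case error = 1 LSB = V_FS/2^19, so 100/524288 = 0.000190735 % of full scale.

0.00019 %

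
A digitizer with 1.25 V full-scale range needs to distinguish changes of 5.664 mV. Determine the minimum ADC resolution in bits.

Number of steps required ≥ 1.25 V / 5.664 mV = 220.69.
Need 2^N ≥ 220.69; 2^7 = 128, 2^8 = 256.
Minimum N = 8.

8 bits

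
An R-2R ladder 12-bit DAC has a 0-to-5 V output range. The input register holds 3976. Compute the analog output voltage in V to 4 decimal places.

4.8535 V

LSB = 5 V / 2^12 = 1.221 mV.
V_out = 0 + 3976 × 0.0012207 V = 4.85352 V.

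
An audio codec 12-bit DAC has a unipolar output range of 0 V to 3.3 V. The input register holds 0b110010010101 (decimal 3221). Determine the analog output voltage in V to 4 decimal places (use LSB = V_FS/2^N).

2.5950 V

LSB = 3.3 V / 2^12 = 0.806 mV.
Code 0b110010010101 = 3221 decimal.
V_out = 0 + 3221 × 0.000805664 V = 2.59504 V.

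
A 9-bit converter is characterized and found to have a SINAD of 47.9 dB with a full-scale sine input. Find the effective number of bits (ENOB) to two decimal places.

ENOB = (SINAD − 1.76) / 6.02 = (47.9 − 1.76)/6.02 = 7.664.

7.66 bits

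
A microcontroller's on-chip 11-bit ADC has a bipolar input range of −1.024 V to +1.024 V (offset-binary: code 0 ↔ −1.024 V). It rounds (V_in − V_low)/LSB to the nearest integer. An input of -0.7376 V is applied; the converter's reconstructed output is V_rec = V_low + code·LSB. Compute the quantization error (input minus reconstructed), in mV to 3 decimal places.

0.400 mV

LSB = 2.048/2^11 = 1.000 mV.
(-0.7376 − (−1.024))/0.001 = 286.4000; round gives code 286.
Reconstructed: -0.738 V.
V_in − V_rec = 0.0004 V = 0.400 mV.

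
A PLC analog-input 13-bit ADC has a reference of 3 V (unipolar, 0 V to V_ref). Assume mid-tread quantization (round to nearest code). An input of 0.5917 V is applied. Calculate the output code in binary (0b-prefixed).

Full-scale span = 3 V; LSB = 3/2^13 = 366.21 µV.
(0.5917 − 0) / 0.000366211 = 1615.735 LSBs.
Round → code 1616.
In binary (0b-prefixed): 0b11001010000.

code 0b11001010000 (decimal 1616)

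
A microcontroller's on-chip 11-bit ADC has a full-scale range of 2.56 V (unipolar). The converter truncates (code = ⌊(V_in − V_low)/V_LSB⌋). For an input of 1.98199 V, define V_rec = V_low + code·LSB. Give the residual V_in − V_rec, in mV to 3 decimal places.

LSB = 2.56/2^11 = 1.250 mV.
(V_in − V_low)/LSB = (1.98199 − 0)/0.00125 = 1585.5920 → code 1585 (floor).
Code 1585 maps back to 0 + 1585×0.00125 V = 1.98125 V.
Error = 1.98199 − 1.98125 = 0.00074 V = 0.740 mV.

0.740 mV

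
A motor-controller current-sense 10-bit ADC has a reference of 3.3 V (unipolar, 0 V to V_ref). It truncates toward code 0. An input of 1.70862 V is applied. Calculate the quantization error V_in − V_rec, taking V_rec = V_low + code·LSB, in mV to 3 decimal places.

Step size: 3.3 V ÷ 2^10 = 3.223 mV.
(V_in − V_low)/LSB = (1.70862 − 0)/0.00322266 = 530.1900 → code 530 (floor).
Reconstructed: 1.7080078 V.
Error = 1.70862 − 1.7080078 = 0.000612187 V = 0.612 mV.

0.612 mV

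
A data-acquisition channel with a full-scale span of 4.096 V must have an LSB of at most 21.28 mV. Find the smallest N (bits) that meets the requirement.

Number of steps required ≥ 4.096 V / 21.28 mV = 192.48.
Need 2^N ≥ 192.48; 2^7 = 128, 2^8 = 256.
Minimum N = 8.

8 bits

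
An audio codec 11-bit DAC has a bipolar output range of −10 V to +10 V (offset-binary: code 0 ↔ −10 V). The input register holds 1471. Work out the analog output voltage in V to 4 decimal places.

4.3652 V

LSB = 20 V / 2^11 = 9.766 mV.
V_out = (−10) + 1471 × 0.00976562 V = 4.36523 V.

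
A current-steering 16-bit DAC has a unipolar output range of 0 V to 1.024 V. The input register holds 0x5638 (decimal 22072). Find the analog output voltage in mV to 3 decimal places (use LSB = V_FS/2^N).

344.875 mV

LSB = 1.024 V / 2^16 = 15.62 µV.
Code 0x5638 = 22072 decimal.
V_out = 0 + 22072 × 1.5625e-05 V = 0.344875 V.
= 344.875 mV.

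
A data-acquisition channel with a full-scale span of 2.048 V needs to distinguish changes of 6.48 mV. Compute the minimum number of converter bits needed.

9 bits

Number of steps required ≥ 2.048 V / 6.48 mV = 316.05.
Need 2^N ≥ 316.05; 2^8 = 256, 2^9 = 512.
Minimum N = 9.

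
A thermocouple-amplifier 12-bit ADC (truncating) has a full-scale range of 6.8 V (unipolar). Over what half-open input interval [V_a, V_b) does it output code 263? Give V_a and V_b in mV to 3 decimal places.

[436.621 mV, 438.281 mV)

LSB = 6.8/2^12 = 1.660 mV.
V_a = V_low + 263·LSB = 0.436621 V; V_b = V_low + 264·LSB = 0.438281 V.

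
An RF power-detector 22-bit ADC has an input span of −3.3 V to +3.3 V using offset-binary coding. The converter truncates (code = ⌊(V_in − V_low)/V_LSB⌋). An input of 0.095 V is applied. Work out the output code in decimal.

Full-scale span = 6.6 V; LSB = 6.6/2^22 = 1.57 µV.
(V_in − V_low)/LSB = (0.095 − (−3.3)) / 1.57356e-06 = 2157524.558.
⌊·⌋(2157524.558) = 2157524.

code 2157524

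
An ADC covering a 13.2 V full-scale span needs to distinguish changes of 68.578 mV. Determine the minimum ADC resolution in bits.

Number of steps required ≥ 13.2 V / 68.578 mV = 192.48.
Need 2^N ≥ 192.48; 2^7 = 128, 2^8 = 256.
Minimum N = 8.

8 bits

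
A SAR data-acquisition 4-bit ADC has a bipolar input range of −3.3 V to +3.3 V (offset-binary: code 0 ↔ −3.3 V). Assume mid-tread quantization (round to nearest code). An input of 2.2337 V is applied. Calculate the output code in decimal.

With 16 levels over 6.6 V, one step is 412.500 mV.
(2.2337 − (−3.3)) / 0.4125 = 13.415 LSBs.
Round → code 13.

code 13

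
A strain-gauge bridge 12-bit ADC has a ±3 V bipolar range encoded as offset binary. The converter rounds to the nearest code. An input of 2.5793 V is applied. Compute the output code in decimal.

code 3809

Full-scale span = 6 V; LSB = 6/2^12 = 1.465 mV.
(2.5793 − (−3)) / 0.00146484 = 3808.802 LSBs.
So the output code is 3809.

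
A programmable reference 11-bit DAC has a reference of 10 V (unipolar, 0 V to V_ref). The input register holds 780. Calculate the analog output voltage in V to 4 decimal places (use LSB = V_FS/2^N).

3.8086 V

LSB = 10 V / 2^11 = 4.883 mV.
V_out = 0 + 780 × 0.00488281 V = 3.80859 V.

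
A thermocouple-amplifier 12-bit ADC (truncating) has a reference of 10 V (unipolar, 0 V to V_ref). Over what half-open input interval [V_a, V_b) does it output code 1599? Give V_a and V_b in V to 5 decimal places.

[3.90381 V, 3.90625 V)

LSB = 10/2^12 = 2.441 mV.
V_a = V_low + 1599·LSB = 3.90381 V; V_b = V_low + 1600·LSB = 3.90625 V.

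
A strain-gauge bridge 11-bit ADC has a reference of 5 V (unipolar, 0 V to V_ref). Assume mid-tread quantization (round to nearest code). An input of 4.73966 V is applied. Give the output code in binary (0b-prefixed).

code 0b11110010101 (decimal 1941)

With 2048 levels over 5 V, one step is 2.441 mV.
Input sits at 1941.365 steps above V_low.
So the output code is 1941.
In binary (0b-prefixed): 0b11110010101.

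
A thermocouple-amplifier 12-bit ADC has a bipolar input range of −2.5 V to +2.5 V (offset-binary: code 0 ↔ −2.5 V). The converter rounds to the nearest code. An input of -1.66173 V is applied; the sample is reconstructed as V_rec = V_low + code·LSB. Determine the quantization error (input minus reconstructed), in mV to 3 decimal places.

Step size: 5 V ÷ 2^12 = 1.221 mV.
Scaled input = 686.7108 LSBs, so code = 687.
Reconstructed: -1.661377 V.
Error = -1.66173 − (−1.661377) = -0.000353047 V = -0.353 mV.

-0.353 mV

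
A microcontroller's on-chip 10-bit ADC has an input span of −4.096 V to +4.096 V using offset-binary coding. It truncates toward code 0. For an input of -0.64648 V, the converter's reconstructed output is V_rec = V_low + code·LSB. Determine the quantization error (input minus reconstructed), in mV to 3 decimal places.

1.520 mV

One LSB is 8.192 V / 1024 = 8.000 mV.
Scaled input = 431.1900 LSBs, so code = 431.
V_rec = (−4.096) + 431·0.008 = -0.648 V.
Difference: 0.00152 V → 1.520 mV.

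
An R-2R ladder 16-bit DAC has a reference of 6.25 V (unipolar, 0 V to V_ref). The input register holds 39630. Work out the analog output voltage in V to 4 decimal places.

LSB = 6.25 V / 2^16 = 95.37 µV.
V_out = 0 + 39630 × 9.53674e-05 V = 3.77941 V.

3.7794 V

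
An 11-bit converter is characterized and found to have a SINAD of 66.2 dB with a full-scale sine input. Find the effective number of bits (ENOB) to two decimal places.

10.70 bits

ENOB = (SINAD − 1.76) / 6.02 = (66.2 − 1.76)/6.02 = 10.704.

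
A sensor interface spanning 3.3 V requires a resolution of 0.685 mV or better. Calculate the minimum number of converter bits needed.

13 bits

Number of steps required ≥ 3.3 V / 0.685 mV = 4817.52.
Need 2^N ≥ 4817.52; 2^12 = 4096, 2^13 = 8192.
Minimum N = 13.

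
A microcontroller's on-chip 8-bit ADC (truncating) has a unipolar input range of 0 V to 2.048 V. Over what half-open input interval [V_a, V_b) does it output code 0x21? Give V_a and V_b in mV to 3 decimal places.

[264.000 mV, 272.000 mV)

LSB = 2.048/2^8 = 8.000 mV.
Code 0x21 = 33 decimal.
V_a = V_low + 33·LSB = 0.264 V; V_b = V_low + 34·LSB = 0.272 V.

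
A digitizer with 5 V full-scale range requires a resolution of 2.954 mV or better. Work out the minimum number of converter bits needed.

Number of steps required ≥ 5 V / 2.954 mV = 1692.62.
Need 2^N ≥ 1692.62; 2^10 = 1024, 2^11 = 2048.
Minimum N = 11.

11 bits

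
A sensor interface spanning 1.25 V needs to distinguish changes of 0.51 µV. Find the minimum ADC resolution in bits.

Number of steps required ≥ 1.25 V / 0.51 µV = 2450980.39.
Need 2^N ≥ 2450980.39; 2^21 = 2097152, 2^22 = 4194304.
Minimum N = 22.

22 bits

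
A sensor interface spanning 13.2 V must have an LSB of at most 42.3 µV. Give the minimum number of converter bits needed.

Number of steps required ≥ 13.2 V / 42.3 µV = 312056.74.
Need 2^N ≥ 312056.74; 2^18 = 262144, 2^19 = 524288.
Minimum N = 19.

19 bits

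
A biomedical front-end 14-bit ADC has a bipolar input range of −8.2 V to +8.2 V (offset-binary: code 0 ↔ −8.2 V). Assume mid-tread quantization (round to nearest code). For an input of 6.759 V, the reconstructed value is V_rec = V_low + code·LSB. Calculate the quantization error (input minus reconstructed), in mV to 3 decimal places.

One LSB is 16.4 V / 16384 = 1.001 mV.
(6.759 − (−8.2))/0.00100098 = 14944.4059; round gives code 14944.
Code 14944 maps back to (−8.2) + 14944×0.00100098 V = 6.7585938 V.
V_in − V_rec = 0.00040625 V = 0.406 mV.

0.406 mV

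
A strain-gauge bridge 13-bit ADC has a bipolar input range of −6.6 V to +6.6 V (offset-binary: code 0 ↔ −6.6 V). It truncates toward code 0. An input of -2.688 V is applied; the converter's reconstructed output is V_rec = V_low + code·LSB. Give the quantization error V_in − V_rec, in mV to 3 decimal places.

1.307 mV

LSB = 13.2/2^13 = 1.611 mV.
(V_in − V_low)/LSB = (-2.688 − (−6.6))/0.00161133 = 2427.8109 → code 2427 (floor).
Code 2427 maps back to (−6.6) + 2427×0.00161133 V = -2.6893066 V.
V_in − V_rec = 0.00130664 V = 1.307 mV.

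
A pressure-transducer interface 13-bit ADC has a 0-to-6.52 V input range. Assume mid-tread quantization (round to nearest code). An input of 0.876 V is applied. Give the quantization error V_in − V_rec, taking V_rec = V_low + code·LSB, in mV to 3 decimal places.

LSB = 6.52/2^13 = 0.796 mV.
(0.876 − 0)/0.000795898 = 1100.6429; round gives code 1101.
Code 1101 maps back to 0 + 1101×0.000795898 V = 0.87628418 V.
Error = 0.876 − 0.87628418 = -0.00028418 V = -0.284 mV.

-0.284 mV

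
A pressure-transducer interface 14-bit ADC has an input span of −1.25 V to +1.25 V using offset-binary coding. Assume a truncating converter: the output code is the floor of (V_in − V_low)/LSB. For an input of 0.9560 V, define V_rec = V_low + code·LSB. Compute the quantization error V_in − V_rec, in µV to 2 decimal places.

36.87 µV

One LSB is 2.5 V / 16384 = 152.59 µV.
(V_in − V_low)/LSB = (0.9560 − (−1.25))/0.000152588 = 14457.2416 → code 14457 (floor).
Code 14457 maps back to (−1.25) + 14457×0.000152588 V = 0.95596313 V.
Difference: 3.68652e-05 V → 36.87 µV.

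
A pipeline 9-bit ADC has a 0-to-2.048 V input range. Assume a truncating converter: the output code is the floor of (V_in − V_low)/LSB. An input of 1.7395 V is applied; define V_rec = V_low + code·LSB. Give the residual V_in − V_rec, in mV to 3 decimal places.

3.500 mV

Step size: 2.048 V ÷ 2^9 = 4.000 mV.
(1.7395 − 0)/0.004 = 434.8750; ⌊·⌋ gives code 434.
Code 434 maps back to 0 + 434×0.004 V = 1.736 V.
Error = 1.7395 − 1.736 = 0.0035 V = 3.500 mV.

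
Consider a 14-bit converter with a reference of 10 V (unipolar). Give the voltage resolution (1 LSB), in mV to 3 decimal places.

0.610 mV

Full-scale span = 10 V.
LSB = 10 / 2^14 = 10 / 16384 = 0.000610352 V = 0.610 mV.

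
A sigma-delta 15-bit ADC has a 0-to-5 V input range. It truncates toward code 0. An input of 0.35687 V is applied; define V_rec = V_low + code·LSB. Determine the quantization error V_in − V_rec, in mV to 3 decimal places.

0.120 mV

Step size: 5 V ÷ 2^15 = 152.59 µV.
(V_in − V_low)/LSB = (0.35687 − 0)/0.000152588 = 2338.7832 → code 2338 (floor).
Reconstructed: 0.35675049 V.
Error = 0.35687 − 0.35675049 = 0.000119512 V = 0.120 mV.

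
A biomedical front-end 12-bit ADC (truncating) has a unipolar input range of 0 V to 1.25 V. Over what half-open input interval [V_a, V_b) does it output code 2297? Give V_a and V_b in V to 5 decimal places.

LSB = 1.25/2^12 = 305.18 µV.
V_a = V_low + 2297·LSB = 0.700989 V; V_b = V_low + 2298·LSB = 0.701294 V.

[0.70099 V, 0.70129 V)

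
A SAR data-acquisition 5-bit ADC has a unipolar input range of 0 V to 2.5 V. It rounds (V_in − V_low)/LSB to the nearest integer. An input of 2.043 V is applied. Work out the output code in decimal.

code 26

Full-scale span = 2.5 V; LSB = 2.5/2^5 = 78.125 mV.
Input sits at 26.150 steps above V_low.
round(26.150) = 26.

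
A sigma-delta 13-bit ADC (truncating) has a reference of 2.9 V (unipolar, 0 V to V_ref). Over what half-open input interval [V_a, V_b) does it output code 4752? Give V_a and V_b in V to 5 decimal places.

LSB = 2.9/2^13 = 354.00 µV.
V_a = V_low + 4752·LSB = 1.68223 V; V_b = V_low + 4753·LSB = 1.68258 V.

[1.68223 V, 1.68258 V)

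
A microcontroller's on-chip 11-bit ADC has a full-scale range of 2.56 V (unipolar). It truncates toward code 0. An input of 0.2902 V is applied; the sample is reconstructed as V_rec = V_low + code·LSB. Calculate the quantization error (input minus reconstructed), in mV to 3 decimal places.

0.200 mV

LSB = 2.56/2^11 = 1.250 mV.
Scaled input = 232.1600 LSBs, so code = 232.
V_rec = 0 + 232·0.00125 = 0.29 V.
V_in − V_rec = 0.0002 V = 0.200 mV.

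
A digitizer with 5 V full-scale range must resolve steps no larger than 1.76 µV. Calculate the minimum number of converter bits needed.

22 bits

Number of steps required ≥ 5 V / 1.76 µV = 2840909.09.
Need 2^N ≥ 2840909.09; 2^21 = 2097152, 2^22 = 4194304.
Minimum N = 22.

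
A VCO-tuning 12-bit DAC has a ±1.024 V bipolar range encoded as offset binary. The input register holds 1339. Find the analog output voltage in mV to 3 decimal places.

-354.500 mV

LSB = 2.048 V / 2^12 = 0.500 mV.
V_out = (−1.024) + 1339 × 0.0005 V = -0.3545 V.
= -354.500 mV.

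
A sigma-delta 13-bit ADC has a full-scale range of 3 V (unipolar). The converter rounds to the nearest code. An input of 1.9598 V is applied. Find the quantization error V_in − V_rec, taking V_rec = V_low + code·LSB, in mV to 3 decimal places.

-0.161 mV

Step size: 3 V ÷ 2^13 = 366.21 µV.
Scaled input = 5351.5605 LSBs, so code = 5352.
V_rec = 0 + 5352·0.000366211 = 1.9599609 V.
Difference: -0.000160938 V → -0.161 mV.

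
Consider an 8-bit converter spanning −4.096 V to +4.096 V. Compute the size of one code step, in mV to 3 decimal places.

Full-scale span = 8.192 V.
LSB = 8.192 / 2^8 = 8.192 / 256 = 0.032 V = 32.000 mV.

32.000 mV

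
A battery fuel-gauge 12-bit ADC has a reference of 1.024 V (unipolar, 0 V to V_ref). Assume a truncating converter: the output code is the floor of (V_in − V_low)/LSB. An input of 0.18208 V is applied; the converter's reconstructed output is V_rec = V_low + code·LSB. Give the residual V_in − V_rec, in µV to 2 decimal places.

80.00 µV

Step size: 1.024 V ÷ 2^12 = 250.00 µV.
(V_in − V_low)/LSB = (0.18208 − 0)/0.00025 = 728.3200 → code 728 (floor).
V_rec = 0 + 728·0.00025 = 0.182 V.
V_in − V_rec = 8e-05 V = 80.00 µV.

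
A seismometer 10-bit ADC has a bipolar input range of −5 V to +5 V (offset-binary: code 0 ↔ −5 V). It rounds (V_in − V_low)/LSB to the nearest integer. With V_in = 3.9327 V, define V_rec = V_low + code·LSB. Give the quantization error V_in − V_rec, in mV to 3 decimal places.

LSB = 10/2^10 = 9.766 mV.
Scaled input = 914.7085 LSBs, so code = 915.
Reconstructed: 3.9355469 V.
Difference: -0.00284688 V → -2.847 mV.

-2.847 mV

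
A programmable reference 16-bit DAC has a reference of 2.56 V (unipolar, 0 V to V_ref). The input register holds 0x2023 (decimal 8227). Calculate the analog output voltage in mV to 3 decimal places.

LSB = 2.56 V / 2^16 = 39.06 µV.
Code 0x2023 = 8227 decimal.
V_out = 0 + 8227 × 3.90625e-05 V = 0.321367 V.
= 321.367 mV.

321.367 mV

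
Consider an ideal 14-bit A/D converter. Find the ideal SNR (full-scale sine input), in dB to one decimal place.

SNR ≈ 6.02·N + 1.76 dB = 6.02·14 + 1.76 = 86.04 dB.

86.0 dB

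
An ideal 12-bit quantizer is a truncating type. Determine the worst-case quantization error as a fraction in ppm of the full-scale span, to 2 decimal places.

Truncating → worst-case error = 1 LSB = V_FS/2^12, so 1e+06/4096 = 244.141 ppm of full scale.

244.14 ppm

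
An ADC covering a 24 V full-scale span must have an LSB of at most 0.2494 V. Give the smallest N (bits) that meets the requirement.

Number of steps required ≥ 24 V / 0.2494 V = 96.23.
Need 2^N ≥ 96.23; 2^6 = 64, 2^7 = 128.
Minimum N = 7.

7 bits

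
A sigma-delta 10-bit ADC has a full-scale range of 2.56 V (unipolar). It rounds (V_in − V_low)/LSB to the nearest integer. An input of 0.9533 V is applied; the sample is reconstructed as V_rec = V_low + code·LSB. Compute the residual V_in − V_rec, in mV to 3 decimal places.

Step size: 2.56 V ÷ 2^10 = 2.500 mV.
(0.9533 − 0)/0.0025 = 381.3200; round gives code 381.
Reconstructed: 0.9525 V.
Error = 0.9533 − 0.9525 = 0.0008 V = 0.800 mV.

0.800 mV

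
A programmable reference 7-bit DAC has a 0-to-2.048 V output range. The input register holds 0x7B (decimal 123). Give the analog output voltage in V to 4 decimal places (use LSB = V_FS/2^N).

LSB = 2.048 V / 2^7 = 16.000 mV.
Code 0x7B = 123 decimal.
V_out = 0 + 123 × 0.016 V = 1.968 V.

1.9680 V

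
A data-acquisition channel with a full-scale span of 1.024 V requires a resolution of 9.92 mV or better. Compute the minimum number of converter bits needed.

Number of steps required ≥ 1.024 V / 9.92 mV = 103.23.
Need 2^N ≥ 103.23; 2^6 = 64, 2^7 = 128.
Minimum N = 7.

7 bits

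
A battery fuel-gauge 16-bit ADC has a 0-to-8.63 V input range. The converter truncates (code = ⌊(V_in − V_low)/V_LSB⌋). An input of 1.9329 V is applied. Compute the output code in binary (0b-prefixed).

Full-scale span = 8.63 V; LSB = 8.63/2^16 = 131.68 µV.
(V_in − V_low)/LSB = (1.9329 − 0) / 0.000131683 = 14678.393.
Floor → code 14678.
In binary (0b-prefixed): 0b11100101010110.

code 0b11100101010110 (decimal 14678)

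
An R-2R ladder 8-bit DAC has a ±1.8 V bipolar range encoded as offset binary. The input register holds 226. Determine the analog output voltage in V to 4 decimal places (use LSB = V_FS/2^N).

LSB = 3.6 V / 2^8 = 14.062 mV.
V_out = (−1.8) + 226 × 0.0140625 V = 1.37813 V.

1.3781 V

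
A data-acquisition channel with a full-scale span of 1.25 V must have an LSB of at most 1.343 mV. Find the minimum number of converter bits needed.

Number of steps required ≥ 1.25 V / 1.343 mV = 930.75.
Need 2^N ≥ 930.75; 2^9 = 512, 2^10 = 1024.
Minimum N = 10.

10 bits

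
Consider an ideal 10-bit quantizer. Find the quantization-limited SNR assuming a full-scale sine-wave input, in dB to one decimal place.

SNR ≈ 6.02·N + 1.76 dB = 6.02·10 + 1.76 = 61.96 dB.

62.0 dB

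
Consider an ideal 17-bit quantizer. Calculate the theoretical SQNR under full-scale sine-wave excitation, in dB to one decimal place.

104.1 dB

SNR ≈ 6.02·N + 1.76 dB = 6.02·17 + 1.76 = 104.10 dB.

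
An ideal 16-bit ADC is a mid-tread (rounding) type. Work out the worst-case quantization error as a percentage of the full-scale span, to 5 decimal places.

0.00076 %

Rounding → worst-case error = ½ LSB = V_FS/2^17, so 100/131072 = 0.000762939 % of full scale.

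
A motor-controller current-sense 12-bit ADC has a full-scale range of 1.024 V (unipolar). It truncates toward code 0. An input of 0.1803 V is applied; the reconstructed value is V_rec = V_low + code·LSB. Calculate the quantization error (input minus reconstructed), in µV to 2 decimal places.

One LSB is 1.024 V / 4096 = 250.00 µV.
(V_in − V_low)/LSB = (0.1803 − 0)/0.00025 = 721.2000 → code 721 (floor).
Code 721 maps back to 0 + 721×0.00025 V = 0.18025 V.
Error = 0.1803 − 0.18025 = 5e-05 V = 50.00 µV.

50.00 µV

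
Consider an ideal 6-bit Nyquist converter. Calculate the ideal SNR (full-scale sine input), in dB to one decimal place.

SNR ≈ 6.02·N + 1.76 dB = 6.02·6 + 1.76 = 37.88 dB.

37.9 dB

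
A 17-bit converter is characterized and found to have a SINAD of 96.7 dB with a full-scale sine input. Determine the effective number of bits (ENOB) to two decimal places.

ENOB = (SINAD − 1.76) / 6.02 = (96.7 − 1.76)/6.02 = 15.771.

15.77 bits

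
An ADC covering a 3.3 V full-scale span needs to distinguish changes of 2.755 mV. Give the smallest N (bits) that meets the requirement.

11 bits

Number of steps required ≥ 3.3 V / 2.755 mV = 1197.82.
Need 2^N ≥ 1197.82; 2^10 = 1024, 2^11 = 2048.
Minimum N = 11.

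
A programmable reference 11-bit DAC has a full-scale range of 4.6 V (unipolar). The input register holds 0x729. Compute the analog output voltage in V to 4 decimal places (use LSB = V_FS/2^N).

4.1171 V

LSB = 4.6 V / 2^11 = 2.246 mV.
Code 0x729 = 1833 decimal.
V_out = 0 + 1833 × 0.00224609 V = 4.11709 V.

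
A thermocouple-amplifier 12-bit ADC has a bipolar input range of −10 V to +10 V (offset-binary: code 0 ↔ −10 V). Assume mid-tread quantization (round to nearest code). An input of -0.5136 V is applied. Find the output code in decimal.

Full-scale span = 20 V; LSB = 20/2^12 = 4.883 mV.
(V_in − V_low)/LSB = (-0.5136 − (−10)) / 0.00488281 = 1942.815.
So the output code is 1943.

code 1943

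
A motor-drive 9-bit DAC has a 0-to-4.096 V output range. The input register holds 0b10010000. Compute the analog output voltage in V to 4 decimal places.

1.1520 V

LSB = 4.096 V / 2^9 = 8.000 mV.
Code 0b10010000 = 144 decimal.
V_out = 0 + 144 × 0.008 V = 1.152 V.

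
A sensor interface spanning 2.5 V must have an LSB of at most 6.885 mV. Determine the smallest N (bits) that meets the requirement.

Number of steps required ≥ 2.5 V / 6.885 mV = 363.11.
Need 2^N ≥ 363.11; 2^8 = 256, 2^9 = 512.
Minimum N = 9.

9 bits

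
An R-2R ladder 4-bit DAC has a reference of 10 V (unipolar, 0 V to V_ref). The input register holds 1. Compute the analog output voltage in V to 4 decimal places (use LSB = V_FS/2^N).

0.6250 V

LSB = 10 V / 2^4 = 0.6250 V.
V_out = 0 + 1 × 0.625 V = 0.625 V.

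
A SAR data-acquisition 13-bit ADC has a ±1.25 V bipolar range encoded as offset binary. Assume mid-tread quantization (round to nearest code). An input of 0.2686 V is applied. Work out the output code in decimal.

code 4976

With 8192 levels over 2.5 V, one step is 305.18 µV.
(V_in − V_low)/LSB = (0.2686 − (−1.25)) / 0.000305176 = 4976.148.
Round → code 4976.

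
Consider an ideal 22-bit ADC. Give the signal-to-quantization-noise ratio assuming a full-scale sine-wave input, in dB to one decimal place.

134.2 dB

SNR ≈ 6.02·N + 1.76 dB = 6.02·22 + 1.76 = 134.20 dB.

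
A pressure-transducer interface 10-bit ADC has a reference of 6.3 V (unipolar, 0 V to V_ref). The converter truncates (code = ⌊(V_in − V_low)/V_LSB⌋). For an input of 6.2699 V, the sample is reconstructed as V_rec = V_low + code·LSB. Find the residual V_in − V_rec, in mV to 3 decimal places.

0.662 mV

One LSB is 6.3 V / 1024 = 6.152 mV.
(6.2699 − 0)/0.00615234 = 1019.1076; ⌊·⌋ gives code 1019.
V_rec = 0 + 1019·0.00615234 = 6.2692383 V.
Error = 6.2699 − 6.2692383 = 0.000661719 V = 0.662 mV.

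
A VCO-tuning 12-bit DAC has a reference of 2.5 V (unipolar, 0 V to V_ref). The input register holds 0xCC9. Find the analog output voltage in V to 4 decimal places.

LSB = 2.5 V / 2^12 = 0.610 mV.
Code 0xCC9 = 3273 decimal.
V_out = 0 + 3273 × 0.000610352 V = 1.99768 V.

1.9977 V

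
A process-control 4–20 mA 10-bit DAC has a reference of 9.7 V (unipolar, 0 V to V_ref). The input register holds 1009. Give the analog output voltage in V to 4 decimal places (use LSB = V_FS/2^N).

9.5579 V

LSB = 9.7 V / 2^10 = 9.473 mV.
V_out = 0 + 1009 × 0.00947266 V = 9.55791 V.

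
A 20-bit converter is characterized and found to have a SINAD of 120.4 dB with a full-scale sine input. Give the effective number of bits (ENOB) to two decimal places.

19.71 bits

ENOB = (SINAD − 1.76) / 6.02 = (120.4 − 1.76)/6.02 = 19.708.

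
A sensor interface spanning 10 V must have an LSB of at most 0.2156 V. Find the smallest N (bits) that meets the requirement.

Number of steps required ≥ 10 V / 0.2156 V = 46.38.
Need 2^N ≥ 46.38; 2^5 = 32, 2^6 = 64.
Minimum N = 6.

6 bits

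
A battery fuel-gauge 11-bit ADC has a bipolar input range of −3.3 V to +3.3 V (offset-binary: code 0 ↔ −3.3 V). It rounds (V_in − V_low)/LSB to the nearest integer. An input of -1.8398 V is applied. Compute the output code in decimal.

LSB = 6.6 V / 2048 = 3.223 mV.
Input sits at 453.104 steps above V_low.
Round → code 453.

code 453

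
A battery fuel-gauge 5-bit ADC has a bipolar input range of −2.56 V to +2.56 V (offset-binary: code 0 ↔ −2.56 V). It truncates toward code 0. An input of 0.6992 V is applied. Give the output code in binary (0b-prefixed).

code 0b10100 (decimal 20)

With 32 levels over 5.12 V, one step is 160.000 mV.
(V_in − V_low)/LSB = (0.6992 − (−2.56)) / 0.16 = 20.370.
Floor → code 20.
In binary (0b-prefixed): 0b10100.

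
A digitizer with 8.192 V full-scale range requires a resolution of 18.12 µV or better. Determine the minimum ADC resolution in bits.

19 bits

Number of steps required ≥ 8.192 V / 18.12 µV = 452097.13.
Need 2^N ≥ 452097.13; 2^18 = 262144, 2^19 = 524288.
Minimum N = 19.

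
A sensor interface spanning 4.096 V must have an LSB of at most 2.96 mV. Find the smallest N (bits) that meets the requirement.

Number of steps required ≥ 4.096 V / 2.96 mV = 1383.78.
Need 2^N ≥ 1383.78; 2^10 = 1024, 2^11 = 2048.
Minimum N = 11.

11 bits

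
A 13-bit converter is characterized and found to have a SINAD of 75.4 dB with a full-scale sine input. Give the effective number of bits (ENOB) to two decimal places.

ENOB = (SINAD − 1.76) / 6.02 = (75.4 − 1.76)/6.02 = 12.233.

12.23 bits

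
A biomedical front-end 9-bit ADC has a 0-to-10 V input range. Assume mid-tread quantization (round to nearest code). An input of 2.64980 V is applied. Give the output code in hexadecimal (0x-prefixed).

Full-scale span = 10 V; LSB = 10/2^9 = 19.531 mV.
Input sits at 135.670 steps above V_low.
round(135.670) = 136.
In hexadecimal (0x-prefixed): 0x88.

code 0x88 (decimal 136)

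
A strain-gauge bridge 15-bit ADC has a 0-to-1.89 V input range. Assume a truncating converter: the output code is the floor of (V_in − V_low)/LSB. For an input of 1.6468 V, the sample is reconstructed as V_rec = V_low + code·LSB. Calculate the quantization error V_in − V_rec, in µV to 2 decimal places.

29.06 µV

One LSB is 1.89 V / 32768 = 57.68 µV.
Scaled input = 28551.5039 LSBs, so code = 28551.
V_rec = 0 + 28551·5.76782e-05 = 1.6467709 V.
V_in − V_rec = 2.90649e-05 V = 29.06 µV.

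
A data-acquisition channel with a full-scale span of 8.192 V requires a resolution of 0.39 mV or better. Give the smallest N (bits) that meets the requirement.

Number of steps required ≥ 8.192 V / 0.39 mV = 21005.13.
Need 2^N ≥ 21005.13; 2^14 = 16384, 2^15 = 32768.
Minimum N = 15.

15 bits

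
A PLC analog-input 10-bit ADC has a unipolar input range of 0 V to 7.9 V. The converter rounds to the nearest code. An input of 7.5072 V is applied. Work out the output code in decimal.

With 1024 levels over 7.9 V, one step is 7.715 mV.
Input sits at 973.085 steps above V_low.
So the output code is 973.

code 973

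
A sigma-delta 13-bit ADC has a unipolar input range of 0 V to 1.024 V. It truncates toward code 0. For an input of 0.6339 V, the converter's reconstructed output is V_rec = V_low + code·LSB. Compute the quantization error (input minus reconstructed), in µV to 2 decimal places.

LSB = 1.024/2^13 = 125.00 µV.
(V_in − V_low)/LSB = (0.6339 − 0)/0.000125 = 5071.2000 → code 5071 (floor).
Reconstructed: 0.633875 V.
V_in − V_rec = 2.5e-05 V = 25.00 µV.

25.00 µV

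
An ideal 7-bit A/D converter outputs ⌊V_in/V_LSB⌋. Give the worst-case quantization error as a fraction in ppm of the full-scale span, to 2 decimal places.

Truncating → worst-case error = 1 LSB = V_FS/2^7, so 1e+06/128 = 7812.5 ppm of full scale.

7812.50 ppm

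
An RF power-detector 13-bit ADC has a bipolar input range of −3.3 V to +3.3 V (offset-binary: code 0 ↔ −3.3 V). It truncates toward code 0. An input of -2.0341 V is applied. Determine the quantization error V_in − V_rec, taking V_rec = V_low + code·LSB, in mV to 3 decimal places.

0.202 mV

LSB = 6.6/2^13 = 0.806 mV.
(V_in − V_low)/LSB = (-2.0341 − (−3.3))/0.000805664 = 1571.2504 → code 1571 (floor).
Code 1571 maps back to (−3.3) + 1571×0.000805664 V = -2.0343018 V.
Difference: 0.000201758 V → 0.202 mV.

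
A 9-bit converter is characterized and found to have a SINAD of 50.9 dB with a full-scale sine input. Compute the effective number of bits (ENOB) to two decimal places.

8.16 bits

ENOB = (SINAD − 1.76) / 6.02 = (50.9 − 1.76)/6.02 = 8.163.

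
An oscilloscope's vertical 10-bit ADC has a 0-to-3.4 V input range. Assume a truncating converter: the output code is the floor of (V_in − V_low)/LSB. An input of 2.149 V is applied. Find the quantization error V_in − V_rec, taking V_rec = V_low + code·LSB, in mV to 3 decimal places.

0.758 mV

One LSB is 3.4 V / 1024 = 3.320 mV.
(2.149 − 0)/0.00332031 = 647.2282; ⌊·⌋ gives code 647.
V_rec = 0 + 647·0.00332031 = 2.1482422 V.
Difference: 0.000757813 V → 0.758 mV.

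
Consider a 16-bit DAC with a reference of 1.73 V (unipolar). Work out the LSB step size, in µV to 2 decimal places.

Full-scale span = 1.73 V.
LSB = 1.73 / 2^16 = 1.73 / 65536 = 2.63977e-05 V = 26.40 µV.

26.40 µV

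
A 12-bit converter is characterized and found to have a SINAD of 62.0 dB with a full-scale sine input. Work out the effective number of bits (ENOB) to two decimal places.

10.01 bits

ENOB = (SINAD − 1.76) / 6.02 = (62.0 − 1.76)/6.02 = 10.007.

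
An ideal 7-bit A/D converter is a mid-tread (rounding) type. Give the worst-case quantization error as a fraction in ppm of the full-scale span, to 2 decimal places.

3906.25 ppm

Rounding → worst-case error = ½ LSB = V_FS/2^8, so 1e+06/256 = 3906.25 ppm of full scale.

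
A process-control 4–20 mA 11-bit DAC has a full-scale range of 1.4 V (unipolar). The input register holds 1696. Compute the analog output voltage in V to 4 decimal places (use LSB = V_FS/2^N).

LSB = 1.4 V / 2^11 = 0.684 mV.
V_out = 0 + 1696 × 0.000683594 V = 1.15938 V.

1.1594 V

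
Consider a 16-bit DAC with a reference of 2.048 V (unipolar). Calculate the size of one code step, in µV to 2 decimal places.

Full-scale span = 2.048 V.
LSB = 2.048 / 2^16 = 2.048 / 65536 = 3.125e-05 V = 31.25 µV.

31.25 µV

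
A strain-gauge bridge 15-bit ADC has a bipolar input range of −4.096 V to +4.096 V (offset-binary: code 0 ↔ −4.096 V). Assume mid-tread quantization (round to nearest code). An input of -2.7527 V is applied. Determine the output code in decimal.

code 5373

LSB = 8.192 V / 32768 = 250.00 µV.
(V_in − V_low)/LSB = (-2.7527 − (−4.096)) / 0.00025 = 5373.200.
round(5373.200) = 5373.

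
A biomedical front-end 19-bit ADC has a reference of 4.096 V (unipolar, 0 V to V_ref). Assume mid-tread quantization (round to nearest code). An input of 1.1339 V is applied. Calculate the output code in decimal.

LSB = 4.096 V / 524288 = 7.81 µV.
(1.1339 − 0) / 7.8125e-06 = 145139.200 LSBs.
So the output code is 145139.

code 145139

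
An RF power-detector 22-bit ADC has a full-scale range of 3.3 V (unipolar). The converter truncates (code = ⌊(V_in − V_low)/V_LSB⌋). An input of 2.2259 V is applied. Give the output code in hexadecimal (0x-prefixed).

LSB = 3.3 V / 4194304 = 0.79 µV.
Input sits at 2829121.598 steps above V_low.
⌊·⌋(2829121.598) = 2829121.
In hexadecimal (0x-prefixed): 0x2B2B41.

code 0x2B2B41 (decimal 2829121)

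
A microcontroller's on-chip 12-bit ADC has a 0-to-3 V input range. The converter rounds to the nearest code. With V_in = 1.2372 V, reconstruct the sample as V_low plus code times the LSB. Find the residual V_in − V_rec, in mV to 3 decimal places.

0.139 mV

LSB = 3/2^12 = 0.732 mV.
(1.2372 − 0)/0.000732422 = 1689.1904; round gives code 1689.
Code 1689 maps back to 0 + 1689×0.000732422 V = 1.2370605 V.
V_in − V_rec = 0.000139453 V = 0.139 mV.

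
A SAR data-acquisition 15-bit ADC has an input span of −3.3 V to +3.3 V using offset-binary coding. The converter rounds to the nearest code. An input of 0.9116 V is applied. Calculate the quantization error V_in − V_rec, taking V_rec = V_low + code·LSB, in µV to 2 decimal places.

Step size: 6.6 V ÷ 2^15 = 201.42 µV.
(0.9116 − (−3.3))/0.000201416 = 20909.9559; round gives code 20910.
Code 20910 maps back to (−3.3) + 20910×0.000201416 V = 0.91160889 V.
V_in − V_rec = -8.88672e-06 V = -8.89 µV.

-8.89 µV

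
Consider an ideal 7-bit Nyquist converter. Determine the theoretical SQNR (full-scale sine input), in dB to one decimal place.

43.9 dB

SNR ≈ 6.02·N + 1.76 dB = 6.02·7 + 1.76 = 43.90 dB.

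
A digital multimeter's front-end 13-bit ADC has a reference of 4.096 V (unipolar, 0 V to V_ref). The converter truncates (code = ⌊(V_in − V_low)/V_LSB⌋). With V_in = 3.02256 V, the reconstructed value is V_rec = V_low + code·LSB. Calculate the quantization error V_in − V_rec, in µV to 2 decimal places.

LSB = 4.096/2^13 = 0.500 mV.
Scaled input = 6045.1200 LSBs, so code = 6045.
V_rec = 0 + 6045·0.0005 = 3.0225 V.
Error = 3.02256 − 3.0225 = 6e-05 V = 60.00 µV.

60.00 µV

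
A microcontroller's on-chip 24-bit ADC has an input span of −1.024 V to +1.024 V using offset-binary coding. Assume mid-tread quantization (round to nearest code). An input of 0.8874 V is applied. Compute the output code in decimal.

With 16777216 levels over 2.048 V, one step is 0.12 µV.
Input sits at 15658188.800 steps above V_low.
Round → code 15658189.

code 15658189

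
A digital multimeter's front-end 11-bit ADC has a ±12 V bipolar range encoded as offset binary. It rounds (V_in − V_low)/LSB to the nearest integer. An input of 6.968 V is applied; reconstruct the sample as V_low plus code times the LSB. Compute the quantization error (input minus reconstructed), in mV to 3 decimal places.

One LSB is 24 V / 2048 = 11.719 mV.
(V_in − V_low)/LSB = (6.968 − (−12))/0.0117188 = 1618.6027 → code 1619 (round).
V_rec = (−12) + 1619·0.0117188 = 6.9726562 V.
V_in − V_rec = -0.00465625 V = -4.656 mV.

-4.656 mV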